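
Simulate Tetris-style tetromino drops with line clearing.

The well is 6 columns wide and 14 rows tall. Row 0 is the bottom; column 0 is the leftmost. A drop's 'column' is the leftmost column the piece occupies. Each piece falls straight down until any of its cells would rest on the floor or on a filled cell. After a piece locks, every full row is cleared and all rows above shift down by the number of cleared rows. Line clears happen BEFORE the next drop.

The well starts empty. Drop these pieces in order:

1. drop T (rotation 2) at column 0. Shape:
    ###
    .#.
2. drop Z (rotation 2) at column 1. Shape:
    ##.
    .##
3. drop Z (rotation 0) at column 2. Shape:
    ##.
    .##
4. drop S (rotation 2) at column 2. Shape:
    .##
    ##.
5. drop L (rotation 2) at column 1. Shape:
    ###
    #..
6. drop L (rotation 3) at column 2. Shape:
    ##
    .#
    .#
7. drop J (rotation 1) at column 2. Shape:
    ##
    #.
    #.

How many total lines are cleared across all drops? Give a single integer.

Answer: 0

Derivation:
Drop 1: T rot2 at col 0 lands with bottom-row=0; cleared 0 line(s) (total 0); column heights now [2 2 2 0 0 0], max=2
Drop 2: Z rot2 at col 1 lands with bottom-row=2; cleared 0 line(s) (total 0); column heights now [2 4 4 3 0 0], max=4
Drop 3: Z rot0 at col 2 lands with bottom-row=3; cleared 0 line(s) (total 0); column heights now [2 4 5 5 4 0], max=5
Drop 4: S rot2 at col 2 lands with bottom-row=5; cleared 0 line(s) (total 0); column heights now [2 4 6 7 7 0], max=7
Drop 5: L rot2 at col 1 lands with bottom-row=6; cleared 0 line(s) (total 0); column heights now [2 8 8 8 7 0], max=8
Drop 6: L rot3 at col 2 lands with bottom-row=8; cleared 0 line(s) (total 0); column heights now [2 8 11 11 7 0], max=11
Drop 7: J rot1 at col 2 lands with bottom-row=11; cleared 0 line(s) (total 0); column heights now [2 8 14 14 7 0], max=14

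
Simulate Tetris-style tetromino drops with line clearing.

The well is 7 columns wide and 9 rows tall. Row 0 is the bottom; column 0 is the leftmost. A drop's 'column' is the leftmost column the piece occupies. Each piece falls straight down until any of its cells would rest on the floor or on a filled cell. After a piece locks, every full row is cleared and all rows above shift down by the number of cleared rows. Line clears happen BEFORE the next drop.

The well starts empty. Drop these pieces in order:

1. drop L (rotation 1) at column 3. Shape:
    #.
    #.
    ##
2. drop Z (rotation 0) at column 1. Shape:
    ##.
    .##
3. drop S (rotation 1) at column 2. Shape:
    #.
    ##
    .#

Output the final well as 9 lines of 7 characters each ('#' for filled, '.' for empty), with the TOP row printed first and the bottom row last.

Drop 1: L rot1 at col 3 lands with bottom-row=0; cleared 0 line(s) (total 0); column heights now [0 0 0 3 1 0 0], max=3
Drop 2: Z rot0 at col 1 lands with bottom-row=3; cleared 0 line(s) (total 0); column heights now [0 5 5 4 1 0 0], max=5
Drop 3: S rot1 at col 2 lands with bottom-row=4; cleared 0 line(s) (total 0); column heights now [0 5 7 6 1 0 0], max=7

Answer: .......
.......
..#....
..##...
.###...
..##...
...#...
...#...
...##..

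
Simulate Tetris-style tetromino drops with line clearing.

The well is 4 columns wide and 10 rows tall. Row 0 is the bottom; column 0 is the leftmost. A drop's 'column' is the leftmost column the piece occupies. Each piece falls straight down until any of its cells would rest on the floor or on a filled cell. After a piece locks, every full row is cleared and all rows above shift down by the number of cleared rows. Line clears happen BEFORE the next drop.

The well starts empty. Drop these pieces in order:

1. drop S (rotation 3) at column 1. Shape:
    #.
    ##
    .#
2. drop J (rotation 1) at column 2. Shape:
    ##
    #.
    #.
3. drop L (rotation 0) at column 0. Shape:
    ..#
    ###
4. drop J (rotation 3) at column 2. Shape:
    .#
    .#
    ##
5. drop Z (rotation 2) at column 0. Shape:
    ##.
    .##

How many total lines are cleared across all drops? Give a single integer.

Drop 1: S rot3 at col 1 lands with bottom-row=0; cleared 0 line(s) (total 0); column heights now [0 3 2 0], max=3
Drop 2: J rot1 at col 2 lands with bottom-row=2; cleared 0 line(s) (total 0); column heights now [0 3 5 5], max=5
Drop 3: L rot0 at col 0 lands with bottom-row=5; cleared 0 line(s) (total 0); column heights now [6 6 7 5], max=7
Drop 4: J rot3 at col 2 lands with bottom-row=7; cleared 0 line(s) (total 0); column heights now [6 6 8 10], max=10
Drop 5: Z rot2 at col 0 lands with bottom-row=8; cleared 0 line(s) (total 0); column heights now [10 10 9 10], max=10

Answer: 0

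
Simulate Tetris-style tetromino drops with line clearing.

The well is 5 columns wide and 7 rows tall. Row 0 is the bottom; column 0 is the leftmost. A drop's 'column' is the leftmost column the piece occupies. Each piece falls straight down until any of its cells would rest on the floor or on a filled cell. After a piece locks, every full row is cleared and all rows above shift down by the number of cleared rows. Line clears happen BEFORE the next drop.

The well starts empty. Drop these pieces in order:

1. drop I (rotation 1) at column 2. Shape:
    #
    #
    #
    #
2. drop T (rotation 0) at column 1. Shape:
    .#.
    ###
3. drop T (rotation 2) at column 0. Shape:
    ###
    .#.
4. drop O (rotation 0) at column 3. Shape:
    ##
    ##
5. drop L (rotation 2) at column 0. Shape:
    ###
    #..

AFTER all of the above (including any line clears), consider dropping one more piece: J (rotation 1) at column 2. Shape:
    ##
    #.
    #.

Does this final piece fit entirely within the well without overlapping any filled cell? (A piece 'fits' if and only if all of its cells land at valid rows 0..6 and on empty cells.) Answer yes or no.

Drop 1: I rot1 at col 2 lands with bottom-row=0; cleared 0 line(s) (total 0); column heights now [0 0 4 0 0], max=4
Drop 2: T rot0 at col 1 lands with bottom-row=4; cleared 0 line(s) (total 0); column heights now [0 5 6 5 0], max=6
Drop 3: T rot2 at col 0 lands with bottom-row=5; cleared 0 line(s) (total 0); column heights now [7 7 7 5 0], max=7
Drop 4: O rot0 at col 3 lands with bottom-row=5; cleared 1 line(s) (total 1); column heights now [0 6 6 6 6], max=6
Drop 5: L rot2 at col 0 lands with bottom-row=5; cleared 1 line(s) (total 2); column heights now [6 6 6 5 0], max=6
Test piece J rot1 at col 2 (width 2): heights before test = [6 6 6 5 0]; fits = False

Answer: no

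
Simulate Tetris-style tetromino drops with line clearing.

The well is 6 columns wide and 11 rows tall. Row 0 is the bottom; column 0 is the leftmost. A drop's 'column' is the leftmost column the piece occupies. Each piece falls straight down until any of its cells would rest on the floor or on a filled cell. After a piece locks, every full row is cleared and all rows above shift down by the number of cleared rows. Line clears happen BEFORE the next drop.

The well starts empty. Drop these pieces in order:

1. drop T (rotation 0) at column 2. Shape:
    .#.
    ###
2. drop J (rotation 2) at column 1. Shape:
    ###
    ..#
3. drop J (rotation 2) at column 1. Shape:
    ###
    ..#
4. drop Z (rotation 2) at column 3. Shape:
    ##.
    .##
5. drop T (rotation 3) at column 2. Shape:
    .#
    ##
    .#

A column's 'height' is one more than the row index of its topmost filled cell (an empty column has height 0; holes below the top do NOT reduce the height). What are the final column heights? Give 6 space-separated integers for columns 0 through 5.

Answer: 0 6 9 10 7 6

Derivation:
Drop 1: T rot0 at col 2 lands with bottom-row=0; cleared 0 line(s) (total 0); column heights now [0 0 1 2 1 0], max=2
Drop 2: J rot2 at col 1 lands with bottom-row=2; cleared 0 line(s) (total 0); column heights now [0 4 4 4 1 0], max=4
Drop 3: J rot2 at col 1 lands with bottom-row=4; cleared 0 line(s) (total 0); column heights now [0 6 6 6 1 0], max=6
Drop 4: Z rot2 at col 3 lands with bottom-row=5; cleared 0 line(s) (total 0); column heights now [0 6 6 7 7 6], max=7
Drop 5: T rot3 at col 2 lands with bottom-row=7; cleared 0 line(s) (total 0); column heights now [0 6 9 10 7 6], max=10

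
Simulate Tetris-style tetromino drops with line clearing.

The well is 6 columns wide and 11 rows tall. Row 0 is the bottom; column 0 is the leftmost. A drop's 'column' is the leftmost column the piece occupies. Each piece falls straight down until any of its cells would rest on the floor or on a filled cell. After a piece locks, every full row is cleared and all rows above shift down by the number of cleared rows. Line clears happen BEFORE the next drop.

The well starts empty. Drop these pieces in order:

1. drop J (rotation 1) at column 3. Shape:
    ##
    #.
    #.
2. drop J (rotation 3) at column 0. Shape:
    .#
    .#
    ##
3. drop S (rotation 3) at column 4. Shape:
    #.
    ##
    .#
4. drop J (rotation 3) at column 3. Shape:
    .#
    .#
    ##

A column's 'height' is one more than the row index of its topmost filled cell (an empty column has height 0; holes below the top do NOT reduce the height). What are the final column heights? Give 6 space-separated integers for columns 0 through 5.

Answer: 1 3 0 6 8 4

Derivation:
Drop 1: J rot1 at col 3 lands with bottom-row=0; cleared 0 line(s) (total 0); column heights now [0 0 0 3 3 0], max=3
Drop 2: J rot3 at col 0 lands with bottom-row=0; cleared 0 line(s) (total 0); column heights now [1 3 0 3 3 0], max=3
Drop 3: S rot3 at col 4 lands with bottom-row=2; cleared 0 line(s) (total 0); column heights now [1 3 0 3 5 4], max=5
Drop 4: J rot3 at col 3 lands with bottom-row=5; cleared 0 line(s) (total 0); column heights now [1 3 0 6 8 4], max=8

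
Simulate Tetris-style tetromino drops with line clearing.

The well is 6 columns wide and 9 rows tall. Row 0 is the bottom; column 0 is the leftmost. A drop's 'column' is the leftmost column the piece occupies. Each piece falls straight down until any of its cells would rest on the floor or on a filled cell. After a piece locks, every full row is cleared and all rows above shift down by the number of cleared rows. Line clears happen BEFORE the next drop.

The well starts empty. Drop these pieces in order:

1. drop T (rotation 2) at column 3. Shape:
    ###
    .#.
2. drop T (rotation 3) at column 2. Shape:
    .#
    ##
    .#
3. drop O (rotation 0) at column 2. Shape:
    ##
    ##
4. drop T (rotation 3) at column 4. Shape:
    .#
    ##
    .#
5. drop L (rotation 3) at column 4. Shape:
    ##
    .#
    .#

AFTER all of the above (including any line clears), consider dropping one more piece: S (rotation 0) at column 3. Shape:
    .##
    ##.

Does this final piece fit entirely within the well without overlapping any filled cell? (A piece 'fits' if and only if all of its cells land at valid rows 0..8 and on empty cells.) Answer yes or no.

Answer: no

Derivation:
Drop 1: T rot2 at col 3 lands with bottom-row=0; cleared 0 line(s) (total 0); column heights now [0 0 0 2 2 2], max=2
Drop 2: T rot3 at col 2 lands with bottom-row=2; cleared 0 line(s) (total 0); column heights now [0 0 4 5 2 2], max=5
Drop 3: O rot0 at col 2 lands with bottom-row=5; cleared 0 line(s) (total 0); column heights now [0 0 7 7 2 2], max=7
Drop 4: T rot3 at col 4 lands with bottom-row=2; cleared 0 line(s) (total 0); column heights now [0 0 7 7 4 5], max=7
Drop 5: L rot3 at col 4 lands with bottom-row=5; cleared 0 line(s) (total 0); column heights now [0 0 7 7 8 8], max=8
Test piece S rot0 at col 3 (width 3): heights before test = [0 0 7 7 8 8]; fits = False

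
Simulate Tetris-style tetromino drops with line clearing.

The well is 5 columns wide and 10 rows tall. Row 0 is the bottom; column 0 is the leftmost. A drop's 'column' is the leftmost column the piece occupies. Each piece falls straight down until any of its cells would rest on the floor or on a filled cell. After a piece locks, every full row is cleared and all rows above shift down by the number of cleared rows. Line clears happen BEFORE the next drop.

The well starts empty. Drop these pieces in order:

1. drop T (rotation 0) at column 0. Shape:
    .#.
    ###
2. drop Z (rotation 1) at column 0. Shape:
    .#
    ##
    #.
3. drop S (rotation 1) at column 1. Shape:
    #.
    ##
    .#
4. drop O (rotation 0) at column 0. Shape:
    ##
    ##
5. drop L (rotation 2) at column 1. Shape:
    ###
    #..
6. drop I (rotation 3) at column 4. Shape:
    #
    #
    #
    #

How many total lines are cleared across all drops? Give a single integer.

Drop 1: T rot0 at col 0 lands with bottom-row=0; cleared 0 line(s) (total 0); column heights now [1 2 1 0 0], max=2
Drop 2: Z rot1 at col 0 lands with bottom-row=1; cleared 0 line(s) (total 0); column heights now [3 4 1 0 0], max=4
Drop 3: S rot1 at col 1 lands with bottom-row=3; cleared 0 line(s) (total 0); column heights now [3 6 5 0 0], max=6
Drop 4: O rot0 at col 0 lands with bottom-row=6; cleared 0 line(s) (total 0); column heights now [8 8 5 0 0], max=8
Drop 5: L rot2 at col 1 lands with bottom-row=8; cleared 0 line(s) (total 0); column heights now [8 10 10 10 0], max=10
Drop 6: I rot3 at col 4 lands with bottom-row=0; cleared 0 line(s) (total 0); column heights now [8 10 10 10 4], max=10

Answer: 0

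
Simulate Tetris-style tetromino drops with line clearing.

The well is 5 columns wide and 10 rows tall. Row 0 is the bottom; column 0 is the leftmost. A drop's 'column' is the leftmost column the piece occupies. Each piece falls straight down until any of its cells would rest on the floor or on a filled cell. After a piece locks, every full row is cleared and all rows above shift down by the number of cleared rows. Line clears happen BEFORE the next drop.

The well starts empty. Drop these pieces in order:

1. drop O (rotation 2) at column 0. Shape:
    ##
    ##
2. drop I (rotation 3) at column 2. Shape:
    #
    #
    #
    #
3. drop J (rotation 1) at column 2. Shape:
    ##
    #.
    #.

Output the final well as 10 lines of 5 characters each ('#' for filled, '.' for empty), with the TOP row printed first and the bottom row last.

Drop 1: O rot2 at col 0 lands with bottom-row=0; cleared 0 line(s) (total 0); column heights now [2 2 0 0 0], max=2
Drop 2: I rot3 at col 2 lands with bottom-row=0; cleared 0 line(s) (total 0); column heights now [2 2 4 0 0], max=4
Drop 3: J rot1 at col 2 lands with bottom-row=4; cleared 0 line(s) (total 0); column heights now [2 2 7 7 0], max=7

Answer: .....
.....
.....
..##.
..#..
..#..
..#..
..#..
###..
###..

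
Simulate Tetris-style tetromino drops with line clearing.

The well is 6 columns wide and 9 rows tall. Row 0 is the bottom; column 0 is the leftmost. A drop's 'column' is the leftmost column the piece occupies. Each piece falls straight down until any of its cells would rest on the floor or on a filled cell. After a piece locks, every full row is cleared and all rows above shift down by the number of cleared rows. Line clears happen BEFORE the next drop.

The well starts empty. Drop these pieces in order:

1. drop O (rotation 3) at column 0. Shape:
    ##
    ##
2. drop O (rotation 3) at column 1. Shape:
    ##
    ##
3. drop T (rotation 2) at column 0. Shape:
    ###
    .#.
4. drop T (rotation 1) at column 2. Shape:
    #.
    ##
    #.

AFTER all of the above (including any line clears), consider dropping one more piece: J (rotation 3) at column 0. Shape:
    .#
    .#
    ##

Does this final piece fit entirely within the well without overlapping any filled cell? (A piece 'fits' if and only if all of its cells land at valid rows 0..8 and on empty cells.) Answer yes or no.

Answer: yes

Derivation:
Drop 1: O rot3 at col 0 lands with bottom-row=0; cleared 0 line(s) (total 0); column heights now [2 2 0 0 0 0], max=2
Drop 2: O rot3 at col 1 lands with bottom-row=2; cleared 0 line(s) (total 0); column heights now [2 4 4 0 0 0], max=4
Drop 3: T rot2 at col 0 lands with bottom-row=4; cleared 0 line(s) (total 0); column heights now [6 6 6 0 0 0], max=6
Drop 4: T rot1 at col 2 lands with bottom-row=6; cleared 0 line(s) (total 0); column heights now [6 6 9 8 0 0], max=9
Test piece J rot3 at col 0 (width 2): heights before test = [6 6 9 8 0 0]; fits = True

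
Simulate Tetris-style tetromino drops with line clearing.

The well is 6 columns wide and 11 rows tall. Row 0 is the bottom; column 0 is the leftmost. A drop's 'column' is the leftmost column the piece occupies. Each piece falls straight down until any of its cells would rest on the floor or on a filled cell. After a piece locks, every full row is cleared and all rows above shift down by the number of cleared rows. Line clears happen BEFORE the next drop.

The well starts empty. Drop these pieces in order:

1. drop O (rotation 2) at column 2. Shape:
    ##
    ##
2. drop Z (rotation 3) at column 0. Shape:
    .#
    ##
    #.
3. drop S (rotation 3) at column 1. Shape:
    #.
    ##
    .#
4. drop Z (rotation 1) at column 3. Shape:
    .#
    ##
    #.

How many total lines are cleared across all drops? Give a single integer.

Drop 1: O rot2 at col 2 lands with bottom-row=0; cleared 0 line(s) (total 0); column heights now [0 0 2 2 0 0], max=2
Drop 2: Z rot3 at col 0 lands with bottom-row=0; cleared 0 line(s) (total 0); column heights now [2 3 2 2 0 0], max=3
Drop 3: S rot3 at col 1 lands with bottom-row=2; cleared 0 line(s) (total 0); column heights now [2 5 4 2 0 0], max=5
Drop 4: Z rot1 at col 3 lands with bottom-row=2; cleared 0 line(s) (total 0); column heights now [2 5 4 4 5 0], max=5

Answer: 0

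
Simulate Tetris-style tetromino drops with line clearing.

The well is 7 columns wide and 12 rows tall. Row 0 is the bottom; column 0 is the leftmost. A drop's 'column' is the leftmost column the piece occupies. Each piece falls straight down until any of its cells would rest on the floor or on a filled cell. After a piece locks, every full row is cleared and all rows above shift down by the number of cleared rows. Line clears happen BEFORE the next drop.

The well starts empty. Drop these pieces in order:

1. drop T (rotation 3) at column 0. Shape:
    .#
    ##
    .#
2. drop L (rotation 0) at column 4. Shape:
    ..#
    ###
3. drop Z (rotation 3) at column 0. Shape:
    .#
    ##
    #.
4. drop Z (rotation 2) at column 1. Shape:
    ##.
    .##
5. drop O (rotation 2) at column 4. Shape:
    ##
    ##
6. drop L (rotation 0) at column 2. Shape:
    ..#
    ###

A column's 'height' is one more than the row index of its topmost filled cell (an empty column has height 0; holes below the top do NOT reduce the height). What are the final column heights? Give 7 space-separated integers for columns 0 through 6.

Drop 1: T rot3 at col 0 lands with bottom-row=0; cleared 0 line(s) (total 0); column heights now [2 3 0 0 0 0 0], max=3
Drop 2: L rot0 at col 4 lands with bottom-row=0; cleared 0 line(s) (total 0); column heights now [2 3 0 0 1 1 2], max=3
Drop 3: Z rot3 at col 0 lands with bottom-row=2; cleared 0 line(s) (total 0); column heights now [4 5 0 0 1 1 2], max=5
Drop 4: Z rot2 at col 1 lands with bottom-row=4; cleared 0 line(s) (total 0); column heights now [4 6 6 5 1 1 2], max=6
Drop 5: O rot2 at col 4 lands with bottom-row=1; cleared 0 line(s) (total 0); column heights now [4 6 6 5 3 3 2], max=6
Drop 6: L rot0 at col 2 lands with bottom-row=6; cleared 0 line(s) (total 0); column heights now [4 6 7 7 8 3 2], max=8

Answer: 4 6 7 7 8 3 2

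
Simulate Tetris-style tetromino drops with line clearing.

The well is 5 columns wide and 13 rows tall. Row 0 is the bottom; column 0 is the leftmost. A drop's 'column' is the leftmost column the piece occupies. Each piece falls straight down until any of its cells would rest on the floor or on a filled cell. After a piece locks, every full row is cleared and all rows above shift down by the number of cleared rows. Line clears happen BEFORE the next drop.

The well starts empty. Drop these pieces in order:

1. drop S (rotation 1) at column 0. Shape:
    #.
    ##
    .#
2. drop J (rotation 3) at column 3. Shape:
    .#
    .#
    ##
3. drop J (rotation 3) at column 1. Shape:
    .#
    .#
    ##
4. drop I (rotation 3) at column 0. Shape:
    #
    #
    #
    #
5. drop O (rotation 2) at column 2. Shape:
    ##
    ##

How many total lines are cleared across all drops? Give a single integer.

Drop 1: S rot1 at col 0 lands with bottom-row=0; cleared 0 line(s) (total 0); column heights now [3 2 0 0 0], max=3
Drop 2: J rot3 at col 3 lands with bottom-row=0; cleared 0 line(s) (total 0); column heights now [3 2 0 1 3], max=3
Drop 3: J rot3 at col 1 lands with bottom-row=2; cleared 0 line(s) (total 0); column heights now [3 3 5 1 3], max=5
Drop 4: I rot3 at col 0 lands with bottom-row=3; cleared 0 line(s) (total 0); column heights now [7 3 5 1 3], max=7
Drop 5: O rot2 at col 2 lands with bottom-row=5; cleared 0 line(s) (total 0); column heights now [7 3 7 7 3], max=7

Answer: 0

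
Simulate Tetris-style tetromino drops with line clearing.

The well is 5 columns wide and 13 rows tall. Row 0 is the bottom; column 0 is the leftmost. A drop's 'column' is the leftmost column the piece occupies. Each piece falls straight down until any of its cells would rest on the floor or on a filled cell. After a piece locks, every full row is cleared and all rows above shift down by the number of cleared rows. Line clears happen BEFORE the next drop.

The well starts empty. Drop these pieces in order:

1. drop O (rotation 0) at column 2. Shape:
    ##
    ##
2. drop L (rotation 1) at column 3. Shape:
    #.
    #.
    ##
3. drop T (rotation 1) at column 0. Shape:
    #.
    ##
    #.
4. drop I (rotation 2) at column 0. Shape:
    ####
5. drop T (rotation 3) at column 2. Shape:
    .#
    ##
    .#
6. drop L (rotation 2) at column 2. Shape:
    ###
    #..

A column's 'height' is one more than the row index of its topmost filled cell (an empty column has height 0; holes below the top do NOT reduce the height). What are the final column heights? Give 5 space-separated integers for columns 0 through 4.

Answer: 6 6 10 10 10

Derivation:
Drop 1: O rot0 at col 2 lands with bottom-row=0; cleared 0 line(s) (total 0); column heights now [0 0 2 2 0], max=2
Drop 2: L rot1 at col 3 lands with bottom-row=2; cleared 0 line(s) (total 0); column heights now [0 0 2 5 3], max=5
Drop 3: T rot1 at col 0 lands with bottom-row=0; cleared 0 line(s) (total 0); column heights now [3 2 2 5 3], max=5
Drop 4: I rot2 at col 0 lands with bottom-row=5; cleared 0 line(s) (total 0); column heights now [6 6 6 6 3], max=6
Drop 5: T rot3 at col 2 lands with bottom-row=6; cleared 0 line(s) (total 0); column heights now [6 6 8 9 3], max=9
Drop 6: L rot2 at col 2 lands with bottom-row=8; cleared 0 line(s) (total 0); column heights now [6 6 10 10 10], max=10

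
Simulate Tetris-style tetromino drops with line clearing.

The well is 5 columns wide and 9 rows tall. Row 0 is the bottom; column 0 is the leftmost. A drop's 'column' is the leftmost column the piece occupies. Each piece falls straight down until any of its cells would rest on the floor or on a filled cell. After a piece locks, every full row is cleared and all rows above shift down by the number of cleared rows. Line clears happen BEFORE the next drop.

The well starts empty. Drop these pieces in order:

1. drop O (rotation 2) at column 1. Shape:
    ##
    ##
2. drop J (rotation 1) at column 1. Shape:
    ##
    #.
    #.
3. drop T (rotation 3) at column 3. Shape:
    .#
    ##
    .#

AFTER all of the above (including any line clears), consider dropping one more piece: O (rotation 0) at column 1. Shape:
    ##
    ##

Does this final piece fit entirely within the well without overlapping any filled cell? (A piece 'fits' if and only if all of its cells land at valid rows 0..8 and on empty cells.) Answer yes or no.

Answer: yes

Derivation:
Drop 1: O rot2 at col 1 lands with bottom-row=0; cleared 0 line(s) (total 0); column heights now [0 2 2 0 0], max=2
Drop 2: J rot1 at col 1 lands with bottom-row=2; cleared 0 line(s) (total 0); column heights now [0 5 5 0 0], max=5
Drop 3: T rot3 at col 3 lands with bottom-row=0; cleared 0 line(s) (total 0); column heights now [0 5 5 2 3], max=5
Test piece O rot0 at col 1 (width 2): heights before test = [0 5 5 2 3]; fits = True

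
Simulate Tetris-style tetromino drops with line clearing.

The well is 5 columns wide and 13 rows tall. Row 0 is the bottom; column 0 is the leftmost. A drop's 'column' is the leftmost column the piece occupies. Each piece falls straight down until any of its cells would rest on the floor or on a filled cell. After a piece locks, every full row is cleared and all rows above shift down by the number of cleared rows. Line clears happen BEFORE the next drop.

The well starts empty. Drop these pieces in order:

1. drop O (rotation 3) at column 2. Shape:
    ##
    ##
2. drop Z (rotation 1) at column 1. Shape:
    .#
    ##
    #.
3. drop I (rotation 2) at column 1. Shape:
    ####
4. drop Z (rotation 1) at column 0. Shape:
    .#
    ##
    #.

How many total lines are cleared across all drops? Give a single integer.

Drop 1: O rot3 at col 2 lands with bottom-row=0; cleared 0 line(s) (total 0); column heights now [0 0 2 2 0], max=2
Drop 2: Z rot1 at col 1 lands with bottom-row=1; cleared 0 line(s) (total 0); column heights now [0 3 4 2 0], max=4
Drop 3: I rot2 at col 1 lands with bottom-row=4; cleared 0 line(s) (total 0); column heights now [0 5 5 5 5], max=5
Drop 4: Z rot1 at col 0 lands with bottom-row=4; cleared 1 line(s) (total 1); column heights now [5 6 4 2 0], max=6

Answer: 1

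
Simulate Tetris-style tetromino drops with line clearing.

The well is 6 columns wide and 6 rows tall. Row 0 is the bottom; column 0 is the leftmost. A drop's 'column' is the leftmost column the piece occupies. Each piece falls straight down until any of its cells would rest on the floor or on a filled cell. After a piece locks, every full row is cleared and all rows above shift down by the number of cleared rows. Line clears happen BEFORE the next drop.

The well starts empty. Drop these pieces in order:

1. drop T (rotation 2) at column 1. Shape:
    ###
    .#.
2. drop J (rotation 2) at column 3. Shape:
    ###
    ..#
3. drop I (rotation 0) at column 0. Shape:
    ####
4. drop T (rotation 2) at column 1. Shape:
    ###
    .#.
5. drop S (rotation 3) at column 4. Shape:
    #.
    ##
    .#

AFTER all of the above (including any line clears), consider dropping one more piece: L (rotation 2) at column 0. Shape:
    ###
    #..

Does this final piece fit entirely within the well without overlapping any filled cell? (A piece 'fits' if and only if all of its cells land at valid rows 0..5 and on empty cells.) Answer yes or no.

Drop 1: T rot2 at col 1 lands with bottom-row=0; cleared 0 line(s) (total 0); column heights now [0 2 2 2 0 0], max=2
Drop 2: J rot2 at col 3 lands with bottom-row=1; cleared 0 line(s) (total 0); column heights now [0 2 2 3 3 3], max=3
Drop 3: I rot0 at col 0 lands with bottom-row=3; cleared 0 line(s) (total 0); column heights now [4 4 4 4 3 3], max=4
Drop 4: T rot2 at col 1 lands with bottom-row=4; cleared 0 line(s) (total 0); column heights now [4 6 6 6 3 3], max=6
Drop 5: S rot3 at col 4 lands with bottom-row=3; cleared 0 line(s) (total 0); column heights now [4 6 6 6 6 5], max=6
Test piece L rot2 at col 0 (width 3): heights before test = [4 6 6 6 6 5]; fits = False

Answer: no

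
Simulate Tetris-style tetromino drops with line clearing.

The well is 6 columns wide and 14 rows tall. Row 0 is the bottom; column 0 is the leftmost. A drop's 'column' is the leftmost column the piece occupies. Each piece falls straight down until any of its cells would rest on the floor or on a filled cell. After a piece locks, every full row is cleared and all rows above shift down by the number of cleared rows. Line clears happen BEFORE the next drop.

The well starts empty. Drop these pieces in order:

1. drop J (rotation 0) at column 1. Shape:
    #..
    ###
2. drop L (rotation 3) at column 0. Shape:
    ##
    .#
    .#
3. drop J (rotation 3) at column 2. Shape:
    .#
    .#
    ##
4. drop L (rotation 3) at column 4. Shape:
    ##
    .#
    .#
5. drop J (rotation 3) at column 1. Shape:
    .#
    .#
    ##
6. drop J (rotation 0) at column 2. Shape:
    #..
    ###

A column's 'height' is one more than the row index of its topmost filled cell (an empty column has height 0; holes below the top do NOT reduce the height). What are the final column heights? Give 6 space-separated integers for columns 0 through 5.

Answer: 5 6 10 9 9 3

Derivation:
Drop 1: J rot0 at col 1 lands with bottom-row=0; cleared 0 line(s) (total 0); column heights now [0 2 1 1 0 0], max=2
Drop 2: L rot3 at col 0 lands with bottom-row=2; cleared 0 line(s) (total 0); column heights now [5 5 1 1 0 0], max=5
Drop 3: J rot3 at col 2 lands with bottom-row=1; cleared 0 line(s) (total 0); column heights now [5 5 2 4 0 0], max=5
Drop 4: L rot3 at col 4 lands with bottom-row=0; cleared 0 line(s) (total 0); column heights now [5 5 2 4 3 3], max=5
Drop 5: J rot3 at col 1 lands with bottom-row=5; cleared 0 line(s) (total 0); column heights now [5 6 8 4 3 3], max=8
Drop 6: J rot0 at col 2 lands with bottom-row=8; cleared 0 line(s) (total 0); column heights now [5 6 10 9 9 3], max=10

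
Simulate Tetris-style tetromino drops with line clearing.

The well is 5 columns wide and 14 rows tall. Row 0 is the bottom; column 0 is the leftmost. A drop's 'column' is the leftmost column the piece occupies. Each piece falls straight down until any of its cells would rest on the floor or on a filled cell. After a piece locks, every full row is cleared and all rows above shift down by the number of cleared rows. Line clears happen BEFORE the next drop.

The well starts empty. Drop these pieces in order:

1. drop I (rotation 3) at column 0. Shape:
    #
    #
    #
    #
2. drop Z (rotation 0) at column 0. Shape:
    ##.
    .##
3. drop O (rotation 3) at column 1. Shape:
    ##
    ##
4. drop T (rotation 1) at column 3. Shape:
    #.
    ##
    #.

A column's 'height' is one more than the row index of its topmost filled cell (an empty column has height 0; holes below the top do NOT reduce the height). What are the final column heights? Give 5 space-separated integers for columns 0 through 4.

Answer: 5 7 7 3 2

Derivation:
Drop 1: I rot3 at col 0 lands with bottom-row=0; cleared 0 line(s) (total 0); column heights now [4 0 0 0 0], max=4
Drop 2: Z rot0 at col 0 lands with bottom-row=3; cleared 0 line(s) (total 0); column heights now [5 5 4 0 0], max=5
Drop 3: O rot3 at col 1 lands with bottom-row=5; cleared 0 line(s) (total 0); column heights now [5 7 7 0 0], max=7
Drop 4: T rot1 at col 3 lands with bottom-row=0; cleared 0 line(s) (total 0); column heights now [5 7 7 3 2], max=7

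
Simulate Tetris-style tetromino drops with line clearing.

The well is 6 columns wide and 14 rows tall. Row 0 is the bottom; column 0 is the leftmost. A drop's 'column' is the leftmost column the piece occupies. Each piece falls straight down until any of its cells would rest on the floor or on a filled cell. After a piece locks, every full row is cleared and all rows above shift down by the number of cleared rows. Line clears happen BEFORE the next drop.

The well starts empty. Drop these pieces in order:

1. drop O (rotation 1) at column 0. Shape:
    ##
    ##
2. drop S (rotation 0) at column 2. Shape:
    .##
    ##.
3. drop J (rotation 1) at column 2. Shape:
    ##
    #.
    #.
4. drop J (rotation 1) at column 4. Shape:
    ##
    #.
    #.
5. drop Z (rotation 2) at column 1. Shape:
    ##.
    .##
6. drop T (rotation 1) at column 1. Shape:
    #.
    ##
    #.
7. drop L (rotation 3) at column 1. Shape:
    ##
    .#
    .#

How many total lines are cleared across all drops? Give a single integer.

Drop 1: O rot1 at col 0 lands with bottom-row=0; cleared 0 line(s) (total 0); column heights now [2 2 0 0 0 0], max=2
Drop 2: S rot0 at col 2 lands with bottom-row=0; cleared 0 line(s) (total 0); column heights now [2 2 1 2 2 0], max=2
Drop 3: J rot1 at col 2 lands with bottom-row=1; cleared 0 line(s) (total 0); column heights now [2 2 4 4 2 0], max=4
Drop 4: J rot1 at col 4 lands with bottom-row=2; cleared 0 line(s) (total 0); column heights now [2 2 4 4 5 5], max=5
Drop 5: Z rot2 at col 1 lands with bottom-row=4; cleared 0 line(s) (total 0); column heights now [2 6 6 5 5 5], max=6
Drop 6: T rot1 at col 1 lands with bottom-row=6; cleared 0 line(s) (total 0); column heights now [2 9 8 5 5 5], max=9
Drop 7: L rot3 at col 1 lands with bottom-row=8; cleared 0 line(s) (total 0); column heights now [2 11 11 5 5 5], max=11

Answer: 0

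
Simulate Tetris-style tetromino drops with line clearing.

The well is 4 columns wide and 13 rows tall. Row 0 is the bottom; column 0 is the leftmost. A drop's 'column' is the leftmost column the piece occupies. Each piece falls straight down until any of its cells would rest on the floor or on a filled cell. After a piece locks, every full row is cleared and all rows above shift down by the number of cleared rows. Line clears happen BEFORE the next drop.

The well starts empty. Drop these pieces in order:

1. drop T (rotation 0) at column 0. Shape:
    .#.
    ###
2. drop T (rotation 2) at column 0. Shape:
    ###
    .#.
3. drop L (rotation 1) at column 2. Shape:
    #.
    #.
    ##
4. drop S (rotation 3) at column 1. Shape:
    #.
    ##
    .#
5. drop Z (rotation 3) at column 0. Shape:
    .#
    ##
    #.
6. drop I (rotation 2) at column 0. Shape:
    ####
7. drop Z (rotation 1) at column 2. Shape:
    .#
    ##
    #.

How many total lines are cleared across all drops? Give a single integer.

Drop 1: T rot0 at col 0 lands with bottom-row=0; cleared 0 line(s) (total 0); column heights now [1 2 1 0], max=2
Drop 2: T rot2 at col 0 lands with bottom-row=2; cleared 0 line(s) (total 0); column heights now [4 4 4 0], max=4
Drop 3: L rot1 at col 2 lands with bottom-row=4; cleared 0 line(s) (total 0); column heights now [4 4 7 5], max=7
Drop 4: S rot3 at col 1 lands with bottom-row=7; cleared 0 line(s) (total 0); column heights now [4 10 9 5], max=10
Drop 5: Z rot3 at col 0 lands with bottom-row=9; cleared 0 line(s) (total 0); column heights now [11 12 9 5], max=12
Drop 6: I rot2 at col 0 lands with bottom-row=12; cleared 1 line(s) (total 1); column heights now [11 12 9 5], max=12
Drop 7: Z rot1 at col 2 lands with bottom-row=9; cleared 1 line(s) (total 2); column heights now [10 11 10 11], max=11

Answer: 2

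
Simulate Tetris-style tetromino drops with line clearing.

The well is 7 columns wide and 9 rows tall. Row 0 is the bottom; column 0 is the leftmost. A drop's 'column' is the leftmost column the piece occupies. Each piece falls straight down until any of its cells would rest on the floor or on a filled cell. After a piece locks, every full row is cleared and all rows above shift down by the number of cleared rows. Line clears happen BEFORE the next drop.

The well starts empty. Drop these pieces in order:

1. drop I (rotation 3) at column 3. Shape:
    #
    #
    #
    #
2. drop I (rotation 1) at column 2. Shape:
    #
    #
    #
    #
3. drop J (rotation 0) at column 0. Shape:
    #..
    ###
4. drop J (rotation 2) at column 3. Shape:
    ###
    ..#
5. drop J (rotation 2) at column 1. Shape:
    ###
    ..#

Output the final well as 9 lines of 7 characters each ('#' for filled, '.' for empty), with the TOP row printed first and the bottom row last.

Answer: .......
.......
.###...
#..#...
######.
..##.#.
..##...
..##...
..##...

Derivation:
Drop 1: I rot3 at col 3 lands with bottom-row=0; cleared 0 line(s) (total 0); column heights now [0 0 0 4 0 0 0], max=4
Drop 2: I rot1 at col 2 lands with bottom-row=0; cleared 0 line(s) (total 0); column heights now [0 0 4 4 0 0 0], max=4
Drop 3: J rot0 at col 0 lands with bottom-row=4; cleared 0 line(s) (total 0); column heights now [6 5 5 4 0 0 0], max=6
Drop 4: J rot2 at col 3 lands with bottom-row=3; cleared 0 line(s) (total 0); column heights now [6 5 5 5 5 5 0], max=6
Drop 5: J rot2 at col 1 lands with bottom-row=5; cleared 0 line(s) (total 0); column heights now [6 7 7 7 5 5 0], max=7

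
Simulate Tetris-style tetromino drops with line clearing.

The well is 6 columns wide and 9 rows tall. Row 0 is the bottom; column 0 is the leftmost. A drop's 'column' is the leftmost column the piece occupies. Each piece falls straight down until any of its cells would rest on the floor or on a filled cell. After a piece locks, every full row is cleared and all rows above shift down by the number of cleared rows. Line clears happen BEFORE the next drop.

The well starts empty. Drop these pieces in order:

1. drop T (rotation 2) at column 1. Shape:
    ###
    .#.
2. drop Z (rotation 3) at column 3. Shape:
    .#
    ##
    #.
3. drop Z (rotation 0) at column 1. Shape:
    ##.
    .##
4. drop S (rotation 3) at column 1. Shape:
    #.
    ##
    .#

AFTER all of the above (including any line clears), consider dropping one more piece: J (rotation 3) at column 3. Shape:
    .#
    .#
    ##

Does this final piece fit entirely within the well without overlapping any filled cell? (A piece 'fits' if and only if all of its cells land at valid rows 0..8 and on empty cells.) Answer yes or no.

Answer: yes

Derivation:
Drop 1: T rot2 at col 1 lands with bottom-row=0; cleared 0 line(s) (total 0); column heights now [0 2 2 2 0 0], max=2
Drop 2: Z rot3 at col 3 lands with bottom-row=2; cleared 0 line(s) (total 0); column heights now [0 2 2 4 5 0], max=5
Drop 3: Z rot0 at col 1 lands with bottom-row=4; cleared 0 line(s) (total 0); column heights now [0 6 6 5 5 0], max=6
Drop 4: S rot3 at col 1 lands with bottom-row=6; cleared 0 line(s) (total 0); column heights now [0 9 8 5 5 0], max=9
Test piece J rot3 at col 3 (width 2): heights before test = [0 9 8 5 5 0]; fits = True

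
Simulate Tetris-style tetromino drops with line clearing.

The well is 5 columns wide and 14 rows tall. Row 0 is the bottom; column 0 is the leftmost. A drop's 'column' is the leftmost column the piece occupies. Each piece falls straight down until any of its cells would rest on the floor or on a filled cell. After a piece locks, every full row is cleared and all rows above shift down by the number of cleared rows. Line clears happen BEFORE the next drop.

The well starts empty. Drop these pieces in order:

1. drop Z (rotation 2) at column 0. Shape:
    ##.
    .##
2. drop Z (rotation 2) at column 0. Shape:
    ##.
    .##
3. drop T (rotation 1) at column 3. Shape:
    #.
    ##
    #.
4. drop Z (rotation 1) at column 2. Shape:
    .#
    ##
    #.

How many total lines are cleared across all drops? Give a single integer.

Answer: 0

Derivation:
Drop 1: Z rot2 at col 0 lands with bottom-row=0; cleared 0 line(s) (total 0); column heights now [2 2 1 0 0], max=2
Drop 2: Z rot2 at col 0 lands with bottom-row=2; cleared 0 line(s) (total 0); column heights now [4 4 3 0 0], max=4
Drop 3: T rot1 at col 3 lands with bottom-row=0; cleared 0 line(s) (total 0); column heights now [4 4 3 3 2], max=4
Drop 4: Z rot1 at col 2 lands with bottom-row=3; cleared 0 line(s) (total 0); column heights now [4 4 5 6 2], max=6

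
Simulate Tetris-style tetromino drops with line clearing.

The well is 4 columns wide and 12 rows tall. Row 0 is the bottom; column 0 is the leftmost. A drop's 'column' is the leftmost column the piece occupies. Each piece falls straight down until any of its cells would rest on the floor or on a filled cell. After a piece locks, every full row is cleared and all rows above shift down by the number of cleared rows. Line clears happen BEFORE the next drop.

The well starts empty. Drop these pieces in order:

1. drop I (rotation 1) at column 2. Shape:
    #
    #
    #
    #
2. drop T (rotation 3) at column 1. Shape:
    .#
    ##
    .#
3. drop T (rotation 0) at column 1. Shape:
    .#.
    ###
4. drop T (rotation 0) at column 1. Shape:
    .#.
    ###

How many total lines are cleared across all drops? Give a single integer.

Answer: 0

Derivation:
Drop 1: I rot1 at col 2 lands with bottom-row=0; cleared 0 line(s) (total 0); column heights now [0 0 4 0], max=4
Drop 2: T rot3 at col 1 lands with bottom-row=4; cleared 0 line(s) (total 0); column heights now [0 6 7 0], max=7
Drop 3: T rot0 at col 1 lands with bottom-row=7; cleared 0 line(s) (total 0); column heights now [0 8 9 8], max=9
Drop 4: T rot0 at col 1 lands with bottom-row=9; cleared 0 line(s) (total 0); column heights now [0 10 11 10], max=11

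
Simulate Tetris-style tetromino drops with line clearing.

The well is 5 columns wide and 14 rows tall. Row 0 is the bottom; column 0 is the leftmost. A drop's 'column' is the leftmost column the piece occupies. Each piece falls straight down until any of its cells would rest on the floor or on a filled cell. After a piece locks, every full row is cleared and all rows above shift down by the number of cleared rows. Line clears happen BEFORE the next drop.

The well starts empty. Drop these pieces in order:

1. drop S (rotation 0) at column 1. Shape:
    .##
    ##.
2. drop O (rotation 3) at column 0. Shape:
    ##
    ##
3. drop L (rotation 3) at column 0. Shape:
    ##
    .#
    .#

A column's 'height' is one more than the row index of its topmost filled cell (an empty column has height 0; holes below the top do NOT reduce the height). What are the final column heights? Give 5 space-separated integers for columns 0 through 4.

Drop 1: S rot0 at col 1 lands with bottom-row=0; cleared 0 line(s) (total 0); column heights now [0 1 2 2 0], max=2
Drop 2: O rot3 at col 0 lands with bottom-row=1; cleared 0 line(s) (total 0); column heights now [3 3 2 2 0], max=3
Drop 3: L rot3 at col 0 lands with bottom-row=3; cleared 0 line(s) (total 0); column heights now [6 6 2 2 0], max=6

Answer: 6 6 2 2 0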